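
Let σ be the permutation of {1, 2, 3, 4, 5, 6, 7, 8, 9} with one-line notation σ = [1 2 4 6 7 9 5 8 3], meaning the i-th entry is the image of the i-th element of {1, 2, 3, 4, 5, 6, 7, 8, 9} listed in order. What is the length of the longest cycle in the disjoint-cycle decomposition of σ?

Decomposing into disjoint cycles gives (3, 4, 6, 9)(5, 7); the longest has length 4.

4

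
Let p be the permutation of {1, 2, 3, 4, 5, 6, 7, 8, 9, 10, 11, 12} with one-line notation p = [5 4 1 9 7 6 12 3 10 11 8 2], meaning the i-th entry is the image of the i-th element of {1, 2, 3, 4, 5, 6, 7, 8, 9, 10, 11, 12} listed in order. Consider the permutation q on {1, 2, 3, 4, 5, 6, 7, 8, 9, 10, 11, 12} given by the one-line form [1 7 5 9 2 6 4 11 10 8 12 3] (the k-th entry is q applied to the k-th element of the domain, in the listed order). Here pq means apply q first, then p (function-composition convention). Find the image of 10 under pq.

First apply q: q(10) = 8, then p(8) = 3. Thus (pq)(10) = 3.

3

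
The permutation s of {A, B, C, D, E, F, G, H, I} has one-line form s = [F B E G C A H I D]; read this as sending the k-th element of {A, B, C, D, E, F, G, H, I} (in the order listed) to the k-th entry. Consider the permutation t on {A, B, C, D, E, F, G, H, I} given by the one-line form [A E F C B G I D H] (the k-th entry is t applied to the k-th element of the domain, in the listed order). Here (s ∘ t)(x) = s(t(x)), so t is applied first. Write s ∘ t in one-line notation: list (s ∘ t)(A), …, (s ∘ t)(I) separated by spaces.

F C A E B H D G I

(s ∘ t)(x) = s(t(x)). Computing each image: s(t(A)) = s(A) = F, s(t(B)) = s(E) = C, s(t(C)) = s(F) = A, s(t(D)) = s(C) = E, s(t(E)) = s(B) = B, s(t(F)) = s(G) = H, s(t(G)) = s(I) = D, s(t(H)) = s(D) = G, s(t(I)) = s(H) = I.
Hence s ∘ t = [F C A E B H D G I].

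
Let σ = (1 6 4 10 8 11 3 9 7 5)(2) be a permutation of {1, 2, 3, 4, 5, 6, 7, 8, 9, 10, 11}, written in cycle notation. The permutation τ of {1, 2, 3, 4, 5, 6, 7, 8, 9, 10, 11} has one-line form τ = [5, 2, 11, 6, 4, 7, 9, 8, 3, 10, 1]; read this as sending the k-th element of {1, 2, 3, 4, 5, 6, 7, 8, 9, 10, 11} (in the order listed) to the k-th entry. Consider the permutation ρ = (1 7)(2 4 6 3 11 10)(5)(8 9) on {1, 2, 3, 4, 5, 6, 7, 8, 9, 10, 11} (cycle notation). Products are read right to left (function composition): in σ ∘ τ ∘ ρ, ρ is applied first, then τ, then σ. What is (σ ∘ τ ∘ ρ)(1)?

(σ ∘ τ ∘ ρ)(1) = σ(τ(ρ(1))). ρ(1) = 7, then τ(7) = 9, then σ(9) = 7, so the result is 7.

7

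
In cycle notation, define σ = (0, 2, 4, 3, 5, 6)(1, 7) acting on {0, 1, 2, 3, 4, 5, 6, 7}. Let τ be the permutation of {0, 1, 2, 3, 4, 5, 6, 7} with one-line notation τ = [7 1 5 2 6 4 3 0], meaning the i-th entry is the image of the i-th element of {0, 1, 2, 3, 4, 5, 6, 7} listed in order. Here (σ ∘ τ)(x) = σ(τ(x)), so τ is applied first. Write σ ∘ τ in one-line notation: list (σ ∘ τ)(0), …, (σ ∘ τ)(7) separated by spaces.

1 7 6 4 0 3 5 2

(σ ∘ τ)(x) = σ(τ(x)). Computing each image: σ(τ(0)) = σ(7) = 1, σ(τ(1)) = σ(1) = 7, σ(τ(2)) = σ(5) = 6, σ(τ(3)) = σ(2) = 4, σ(τ(4)) = σ(6) = 0, σ(τ(5)) = σ(4) = 3, σ(τ(6)) = σ(3) = 5, σ(τ(7)) = σ(0) = 2.
Hence σ ∘ τ = [1 7 6 4 0 3 5 2].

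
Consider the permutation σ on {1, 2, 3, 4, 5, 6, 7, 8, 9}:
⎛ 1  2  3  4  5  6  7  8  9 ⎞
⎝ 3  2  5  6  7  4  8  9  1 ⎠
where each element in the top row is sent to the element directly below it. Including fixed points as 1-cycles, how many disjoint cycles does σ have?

The cycle decomposition is (1 3 5 7 8 9)(2)(4 6), which has 3 cycles (counting 1-cycles).

3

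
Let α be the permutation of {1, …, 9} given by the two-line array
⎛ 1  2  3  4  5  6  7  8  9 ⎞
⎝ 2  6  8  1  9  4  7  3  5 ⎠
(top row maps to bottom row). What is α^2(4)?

Tracing 4 → 1 → … returns to 4 after 4 steps, so 4 lies in a 4-cycle (1 2 6 4).
Advancing 2 steps from 4: 4 → 1 → 2.

2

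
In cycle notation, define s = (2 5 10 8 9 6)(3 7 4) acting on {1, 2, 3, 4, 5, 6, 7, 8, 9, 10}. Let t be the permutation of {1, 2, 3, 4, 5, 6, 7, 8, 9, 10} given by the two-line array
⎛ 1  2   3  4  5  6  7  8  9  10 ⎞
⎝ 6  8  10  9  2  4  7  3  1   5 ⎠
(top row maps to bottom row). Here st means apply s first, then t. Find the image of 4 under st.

10

s(4) = 3, then t(3) = 10; composing gives (st)(4) = 10.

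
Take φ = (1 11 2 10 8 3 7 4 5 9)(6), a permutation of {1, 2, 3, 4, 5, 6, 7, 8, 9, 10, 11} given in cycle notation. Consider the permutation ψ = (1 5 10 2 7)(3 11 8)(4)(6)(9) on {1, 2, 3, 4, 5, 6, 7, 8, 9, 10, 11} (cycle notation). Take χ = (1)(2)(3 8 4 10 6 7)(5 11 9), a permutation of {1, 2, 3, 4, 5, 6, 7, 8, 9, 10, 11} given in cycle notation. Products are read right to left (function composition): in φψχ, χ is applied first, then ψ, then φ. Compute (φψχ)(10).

6

(φψχ)(10) = φ(ψ(χ(10))). χ(10) = 6, then ψ(6) = 6, then φ(6) = 6, so the result is 6.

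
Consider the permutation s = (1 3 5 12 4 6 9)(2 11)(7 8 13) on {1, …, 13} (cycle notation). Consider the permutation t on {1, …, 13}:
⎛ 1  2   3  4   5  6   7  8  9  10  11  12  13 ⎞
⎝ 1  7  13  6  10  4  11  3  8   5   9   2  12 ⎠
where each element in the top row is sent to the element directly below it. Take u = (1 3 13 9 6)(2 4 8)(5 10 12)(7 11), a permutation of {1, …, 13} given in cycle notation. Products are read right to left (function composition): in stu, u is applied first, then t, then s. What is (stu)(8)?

Chase 8: u(8) = 2; t(2) = 7; s(7) = 8. Hence (stu)(8) = 8.

8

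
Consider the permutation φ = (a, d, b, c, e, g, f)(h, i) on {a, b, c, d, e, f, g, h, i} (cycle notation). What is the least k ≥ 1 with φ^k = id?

The cycle type of φ is (7, 2).
The order is lcm(7, 2) = 14.

14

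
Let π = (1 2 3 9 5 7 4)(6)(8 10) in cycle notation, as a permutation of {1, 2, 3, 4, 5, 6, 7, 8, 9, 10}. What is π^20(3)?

3 lies in the 7-cycle (1 2 3 9 5 7 4).
Powers repeat with period 7 on this cycle, and 20 mod 7 = 6, so π^20(3) = π^6(3).
Advancing 6 steps from 3: 3 → 9 → 5 → 7 → 4 → 1 → 2.

2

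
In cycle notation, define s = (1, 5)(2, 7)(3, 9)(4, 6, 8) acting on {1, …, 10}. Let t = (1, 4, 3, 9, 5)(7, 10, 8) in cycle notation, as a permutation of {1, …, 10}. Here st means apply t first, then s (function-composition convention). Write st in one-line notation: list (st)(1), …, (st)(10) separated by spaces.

Chase each element through t then s: 1 → 4 → 6; 2 → 2 → 7; 3 → 9 → 3; 4 → 3 → 9; 5 → 1 → 5; 6 → 6 → 8; 7 → 10 → 10; 8 → 7 → 2; 9 → 5 → 1; 10 → 8 → 4.
So st in one-line form is 6 7 3 9 5 8 10 2 1 4.

6 7 3 9 5 8 10 2 1 4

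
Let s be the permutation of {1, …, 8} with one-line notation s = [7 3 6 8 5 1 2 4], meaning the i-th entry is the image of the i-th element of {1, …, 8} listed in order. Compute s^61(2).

Tracing 2 → 3 → … returns to 2 after 5 steps, so 2 lies in a 5-cycle (1, 7, 2, 3, 6).
On a 5-cycle, s^5 is the identity, so s^61 = s^1 there (61 ≡ 1 mod 5).
Advancing 1 step from 2: 2 → 3.

3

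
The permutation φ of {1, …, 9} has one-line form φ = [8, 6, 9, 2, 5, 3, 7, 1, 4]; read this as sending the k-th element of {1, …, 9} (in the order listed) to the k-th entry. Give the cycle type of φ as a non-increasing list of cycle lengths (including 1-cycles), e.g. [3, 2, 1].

The disjoint cycles are (1, 8)(2, 6, 3, 9, 4)(5)(7), with lengths 5, 2, 1, 1 in non-increasing order.

[5, 2, 1, 1]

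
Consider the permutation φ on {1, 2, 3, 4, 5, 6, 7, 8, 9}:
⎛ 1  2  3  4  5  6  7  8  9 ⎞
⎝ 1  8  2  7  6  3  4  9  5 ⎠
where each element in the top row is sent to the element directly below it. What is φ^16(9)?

2

Tracing 9 → 5 → … returns to 9 after 6 steps, so 9 lies in a 6-cycle (2, 8, 9, 5, 6, 3).
Powers repeat with period 6 on this cycle, and 16 mod 6 = 4, so φ^16(9) = φ^4(9).
Advancing 4 steps from 9: 9 → 5 → 6 → 3 → 2.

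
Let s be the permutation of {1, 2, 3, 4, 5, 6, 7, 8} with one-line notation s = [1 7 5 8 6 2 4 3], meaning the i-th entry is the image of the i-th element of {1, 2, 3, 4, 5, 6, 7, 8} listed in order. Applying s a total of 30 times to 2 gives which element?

4

Tracing 2 → 7 → … returns to 2 after 7 steps, so 2 lies in a 7-cycle (2 7 4 8 3 5 6).
On a 7-cycle, s^7 is the identity, so s^30 = s^2 there (30 ≡ 2 mod 7).
Advancing 2 steps from 2: 2 → 7 → 4.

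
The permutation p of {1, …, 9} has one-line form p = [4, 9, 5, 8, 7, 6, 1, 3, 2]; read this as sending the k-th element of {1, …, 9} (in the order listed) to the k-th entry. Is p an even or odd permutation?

In disjoint-cycle form the cycle lengths are 6, 2, 1.
A cycle of length ℓ contributes ℓ−1 transpositions, so p is a product of 5 + 1 = 6 transpositions — even.

even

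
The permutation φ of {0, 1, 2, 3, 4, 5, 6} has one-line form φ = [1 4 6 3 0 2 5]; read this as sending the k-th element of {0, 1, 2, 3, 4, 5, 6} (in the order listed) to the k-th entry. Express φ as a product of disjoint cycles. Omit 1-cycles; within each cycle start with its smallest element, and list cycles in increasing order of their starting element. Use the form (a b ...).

(0 1 4)(2 6 5)

Start at 0 and follow images: 0 → 1 → 4 → 0, giving the cycle (0 1 4).
Repeating from the next unused element and collecting all non-trivial cycles gives (0 1 4)(2 6 5).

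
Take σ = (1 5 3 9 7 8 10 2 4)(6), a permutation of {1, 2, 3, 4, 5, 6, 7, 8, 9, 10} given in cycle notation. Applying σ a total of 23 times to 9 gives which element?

4

9 lies in the 9-cycle (1 5 3 9 7 8 10 2 4).
On a 9-cycle, σ^9 is the identity, so σ^23 = σ^5 there (23 ≡ 5 mod 9).
Advancing 5 steps from 9: 9 → 7 → 8 → 10 → 2 → 4.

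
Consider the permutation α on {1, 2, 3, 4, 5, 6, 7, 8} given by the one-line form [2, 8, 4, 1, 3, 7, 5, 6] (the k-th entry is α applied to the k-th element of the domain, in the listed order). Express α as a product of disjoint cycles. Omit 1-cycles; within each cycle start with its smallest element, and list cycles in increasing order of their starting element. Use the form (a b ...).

(1 2 8 6 7 5 3 4)

Iterating α from 1 gives 1 → 2 → 8 → 6 → 7 → 5 → 3 → 4 → 1; that is the 8-cycle (1 2 8 6 7 5 3 4).
Continuing from each remaining unvisited element yields (1 2 8 6 7 5 3 4).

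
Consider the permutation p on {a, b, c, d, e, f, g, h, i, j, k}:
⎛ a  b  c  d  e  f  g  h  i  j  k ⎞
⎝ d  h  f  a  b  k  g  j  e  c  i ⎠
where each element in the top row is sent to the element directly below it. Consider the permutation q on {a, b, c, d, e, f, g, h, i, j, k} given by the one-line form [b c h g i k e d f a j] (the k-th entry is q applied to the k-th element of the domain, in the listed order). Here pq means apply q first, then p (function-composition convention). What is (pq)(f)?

i

q(f) = k, then p(k) = i; composing gives (pq)(f) = i.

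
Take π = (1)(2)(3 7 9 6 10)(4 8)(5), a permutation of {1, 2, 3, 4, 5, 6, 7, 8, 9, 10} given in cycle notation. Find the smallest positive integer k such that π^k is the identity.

10

The cycle type of π is (5, 2, 1, 1, 1).
The order of π is the least common multiple of its cycle lengths: lcm(5, 2) = 10.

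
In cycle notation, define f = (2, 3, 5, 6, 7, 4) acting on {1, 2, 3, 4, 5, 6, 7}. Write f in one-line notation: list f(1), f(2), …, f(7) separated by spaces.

Reading each image from the cycles: 1↦1, 2↦3, 3↦5, 4↦2, 5↦6, 6↦7, 7↦4.
Listing these in domain order gives 1 3 5 2 6 7 4.

1 3 5 2 6 7 4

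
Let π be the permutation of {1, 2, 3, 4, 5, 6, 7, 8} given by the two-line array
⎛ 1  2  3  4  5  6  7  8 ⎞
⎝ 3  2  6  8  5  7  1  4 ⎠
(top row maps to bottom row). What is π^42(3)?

Tracing 3 → 6 → … returns to 3 after 4 steps, so 3 lies in a 4-cycle (1, 3, 6, 7).
On a 4-cycle, π^4 is the identity, so π^42 = π^2 there (42 ≡ 2 mod 4).
Advancing 2 steps from 3: 3 → 6 → 7.

7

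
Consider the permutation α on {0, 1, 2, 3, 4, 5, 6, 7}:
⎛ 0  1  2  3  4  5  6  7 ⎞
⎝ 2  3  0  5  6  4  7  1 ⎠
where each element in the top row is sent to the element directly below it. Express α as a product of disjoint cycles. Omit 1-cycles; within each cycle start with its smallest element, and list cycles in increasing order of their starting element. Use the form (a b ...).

From 0: 0 → 2 → 0, closing the cycle (0 2).
Continuing from each remaining unvisited element yields (0 2)(1 3 5 4 6 7).

(0 2)(1 3 5 4 6 7)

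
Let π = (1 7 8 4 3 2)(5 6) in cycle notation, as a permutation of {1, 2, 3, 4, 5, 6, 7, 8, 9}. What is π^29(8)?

8 lies in the 6-cycle (1 7 8 4 3 2).
Powers repeat with period 6 on this cycle, and 29 mod 6 = 5, so π^29(8) = π^5(8).
Stepping 5 places around the cycle: 8 → 4 → 3 → 2 → 1 → 7.

7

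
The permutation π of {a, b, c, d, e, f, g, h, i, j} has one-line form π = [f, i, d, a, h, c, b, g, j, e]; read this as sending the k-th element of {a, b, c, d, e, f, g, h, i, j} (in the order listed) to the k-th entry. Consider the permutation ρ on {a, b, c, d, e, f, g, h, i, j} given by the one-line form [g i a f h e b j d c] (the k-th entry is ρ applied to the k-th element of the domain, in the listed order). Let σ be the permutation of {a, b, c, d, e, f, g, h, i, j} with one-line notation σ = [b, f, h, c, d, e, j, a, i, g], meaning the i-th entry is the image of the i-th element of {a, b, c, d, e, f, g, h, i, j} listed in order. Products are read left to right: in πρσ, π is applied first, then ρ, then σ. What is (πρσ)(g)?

Chase g: π(g) = b; ρ(b) = i; σ(i) = i. Hence (πρσ)(g) = i.

i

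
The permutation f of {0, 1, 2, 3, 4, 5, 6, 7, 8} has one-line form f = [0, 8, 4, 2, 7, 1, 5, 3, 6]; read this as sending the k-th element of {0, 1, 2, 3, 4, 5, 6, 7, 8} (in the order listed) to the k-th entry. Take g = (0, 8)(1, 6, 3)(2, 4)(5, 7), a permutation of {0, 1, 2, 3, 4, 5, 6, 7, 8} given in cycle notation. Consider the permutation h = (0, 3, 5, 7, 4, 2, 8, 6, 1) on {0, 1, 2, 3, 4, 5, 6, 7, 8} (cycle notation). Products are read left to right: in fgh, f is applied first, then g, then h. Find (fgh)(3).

Apply the permutations in order: f(3) = 2, then g(2) = 4, then h(4) = 2. So (fgh)(3) = 2.

2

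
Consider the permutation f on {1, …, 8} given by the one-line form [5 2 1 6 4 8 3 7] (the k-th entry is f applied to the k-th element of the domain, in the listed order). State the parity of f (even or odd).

even

In disjoint-cycle form the cycle lengths are 7, 1.
A cycle of length ℓ contributes ℓ−1 transpositions, so f is a product of 6 transpositions — even.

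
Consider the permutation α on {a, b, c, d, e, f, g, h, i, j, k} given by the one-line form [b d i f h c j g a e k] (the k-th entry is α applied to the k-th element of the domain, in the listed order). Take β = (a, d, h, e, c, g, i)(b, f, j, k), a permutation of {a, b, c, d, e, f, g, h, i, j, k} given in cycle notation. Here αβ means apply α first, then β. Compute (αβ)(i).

(αβ)(i) = β(α(i)). α(i) = a, then β(a) = d. So (αβ)(i) = d.

d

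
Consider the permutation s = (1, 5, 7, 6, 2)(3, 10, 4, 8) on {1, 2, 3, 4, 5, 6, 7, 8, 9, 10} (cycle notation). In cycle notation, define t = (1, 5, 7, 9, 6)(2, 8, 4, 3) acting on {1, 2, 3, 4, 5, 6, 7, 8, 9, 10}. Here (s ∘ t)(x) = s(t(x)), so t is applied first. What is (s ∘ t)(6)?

First apply t: t(6) = 1, then s(1) = 5. Thus (s ∘ t)(6) = 5.

5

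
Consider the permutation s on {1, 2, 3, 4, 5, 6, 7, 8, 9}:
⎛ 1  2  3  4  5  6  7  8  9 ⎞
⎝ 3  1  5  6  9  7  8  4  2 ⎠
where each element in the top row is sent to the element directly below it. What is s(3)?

5

The entry below 3 in the array is 5, so s(3) = 5.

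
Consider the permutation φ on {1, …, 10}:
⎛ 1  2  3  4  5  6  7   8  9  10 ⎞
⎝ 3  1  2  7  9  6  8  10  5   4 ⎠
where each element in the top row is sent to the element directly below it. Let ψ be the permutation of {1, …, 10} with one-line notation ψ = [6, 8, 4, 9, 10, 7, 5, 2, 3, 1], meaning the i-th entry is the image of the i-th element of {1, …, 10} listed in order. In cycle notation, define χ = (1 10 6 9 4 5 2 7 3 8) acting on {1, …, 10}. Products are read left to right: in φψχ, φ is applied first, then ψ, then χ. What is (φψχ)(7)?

7

(φψχ)(7) = χ(ψ(φ(7))). φ(7) = 8, then ψ(8) = 2, then χ(2) = 7, so the result is 7.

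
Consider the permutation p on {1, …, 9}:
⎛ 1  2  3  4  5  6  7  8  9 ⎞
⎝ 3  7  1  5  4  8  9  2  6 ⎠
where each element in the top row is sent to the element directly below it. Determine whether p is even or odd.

even

In disjoint-cycle form the cycle lengths are 5, 2, 2.
A cycle is odd iff its length is even; p has 2 even-length cycles, so sgn(p) = (−1)^2 and p is even.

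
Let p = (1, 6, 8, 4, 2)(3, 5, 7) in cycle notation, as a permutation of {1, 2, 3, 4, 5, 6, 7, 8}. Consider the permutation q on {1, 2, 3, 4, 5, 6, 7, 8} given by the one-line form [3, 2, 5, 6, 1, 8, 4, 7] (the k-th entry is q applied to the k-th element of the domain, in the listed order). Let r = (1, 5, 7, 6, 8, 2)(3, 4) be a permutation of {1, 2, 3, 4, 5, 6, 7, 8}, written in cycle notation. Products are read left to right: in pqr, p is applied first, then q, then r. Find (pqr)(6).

6

Chase 6: p(6) = 8; q(8) = 7; r(7) = 6. Hence (pqr)(6) = 6.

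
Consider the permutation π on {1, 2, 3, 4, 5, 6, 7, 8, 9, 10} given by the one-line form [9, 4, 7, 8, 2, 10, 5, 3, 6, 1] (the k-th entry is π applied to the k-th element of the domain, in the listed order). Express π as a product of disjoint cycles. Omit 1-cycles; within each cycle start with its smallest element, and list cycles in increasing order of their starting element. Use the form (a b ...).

From 1: 1 → 9 → 6 → 10 → 1, closing the cycle (1 9 6 10).
Repeating from the next unused element and collecting all non-trivial cycles gives (1 9 6 10)(2 4 8 3 7 5).

(1 9 6 10)(2 4 8 3 7 5)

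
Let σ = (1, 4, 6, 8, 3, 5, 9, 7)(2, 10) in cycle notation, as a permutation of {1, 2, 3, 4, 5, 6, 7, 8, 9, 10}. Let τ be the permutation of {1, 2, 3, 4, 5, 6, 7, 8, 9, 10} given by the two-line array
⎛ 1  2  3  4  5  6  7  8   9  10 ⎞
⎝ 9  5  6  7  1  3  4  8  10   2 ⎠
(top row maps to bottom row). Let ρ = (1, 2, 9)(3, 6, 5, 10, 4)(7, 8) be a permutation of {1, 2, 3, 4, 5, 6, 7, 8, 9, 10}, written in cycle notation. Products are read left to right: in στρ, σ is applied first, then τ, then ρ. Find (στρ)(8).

5

Apply the permutations in order: σ(8) = 3, then τ(3) = 6, then ρ(6) = 5. So (στρ)(8) = 5.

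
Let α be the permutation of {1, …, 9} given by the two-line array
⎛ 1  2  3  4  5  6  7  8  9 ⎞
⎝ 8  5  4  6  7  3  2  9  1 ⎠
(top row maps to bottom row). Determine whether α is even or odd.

In disjoint-cycle form the cycle lengths are 3, 3, 3.
A cycle of length ℓ contributes ℓ−1 transpositions, so α is a product of 2 + 2 + 2 = 6 transpositions — even.

even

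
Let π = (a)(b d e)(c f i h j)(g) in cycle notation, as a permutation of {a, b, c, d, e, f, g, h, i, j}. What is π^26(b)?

b lies in the 3-cycle (b d e).
Powers repeat with period 3 on this cycle, and 26 mod 3 = 2, so π^26(b) = π^2(b).
Stepping 2 places around the cycle: b → d → e.

e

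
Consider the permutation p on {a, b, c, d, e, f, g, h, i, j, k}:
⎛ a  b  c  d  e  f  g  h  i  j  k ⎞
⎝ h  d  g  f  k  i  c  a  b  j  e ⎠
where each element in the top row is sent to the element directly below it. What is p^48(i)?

i

Tracing i → b → … returns to i after 4 steps, so i lies in a 4-cycle (b d f i).
Powers repeat with period 4 on this cycle, and 48 mod 4 = 0, so p^48(i) = p^0(i).
So p^48(i) = i.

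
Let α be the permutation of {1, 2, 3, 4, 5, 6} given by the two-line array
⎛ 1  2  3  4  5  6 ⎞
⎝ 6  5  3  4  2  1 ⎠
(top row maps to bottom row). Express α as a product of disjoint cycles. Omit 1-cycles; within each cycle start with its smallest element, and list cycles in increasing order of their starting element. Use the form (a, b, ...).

Start at 1 and follow images: 1 → 6 → 1, giving the cycle (1, 6).
Continuing from each remaining unvisited element yields (1, 6)(2, 5).

(1, 6)(2, 5)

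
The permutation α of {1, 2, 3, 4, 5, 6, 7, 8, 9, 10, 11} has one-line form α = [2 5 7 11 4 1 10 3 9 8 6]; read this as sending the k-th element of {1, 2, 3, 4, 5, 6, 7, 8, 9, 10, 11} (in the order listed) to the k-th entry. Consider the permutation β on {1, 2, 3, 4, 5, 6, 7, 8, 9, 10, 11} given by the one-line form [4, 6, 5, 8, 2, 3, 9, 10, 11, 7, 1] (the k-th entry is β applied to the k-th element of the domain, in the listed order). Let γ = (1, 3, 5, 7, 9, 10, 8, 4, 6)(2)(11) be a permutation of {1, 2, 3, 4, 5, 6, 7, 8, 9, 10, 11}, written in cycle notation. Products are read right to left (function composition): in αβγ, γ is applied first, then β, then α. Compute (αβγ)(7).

6

Chase 7: γ(7) = 9; β(9) = 11; α(11) = 6. Hence (αβγ)(7) = 6.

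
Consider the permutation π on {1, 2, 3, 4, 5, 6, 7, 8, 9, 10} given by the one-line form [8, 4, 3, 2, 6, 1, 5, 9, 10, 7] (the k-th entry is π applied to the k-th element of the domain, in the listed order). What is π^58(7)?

Tracing 7 → 5 → … returns to 7 after 7 steps, so 7 lies in a 7-cycle (1, 8, 9, 10, 7, 5, 6).
Since the cycle has length 7, π^58 acts on it the same as π^2 (58 mod 7 = 2).
Stepping 2 places around the cycle: 7 → 5 → 6.

6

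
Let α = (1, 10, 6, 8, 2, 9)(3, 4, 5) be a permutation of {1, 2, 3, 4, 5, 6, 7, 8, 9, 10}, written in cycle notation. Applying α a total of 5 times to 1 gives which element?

1 lies in the 6-cycle (1, 10, 6, 8, 2, 9).
Advancing 5 steps from 1: 1 → 10 → 6 → 8 → 2 → 9.

9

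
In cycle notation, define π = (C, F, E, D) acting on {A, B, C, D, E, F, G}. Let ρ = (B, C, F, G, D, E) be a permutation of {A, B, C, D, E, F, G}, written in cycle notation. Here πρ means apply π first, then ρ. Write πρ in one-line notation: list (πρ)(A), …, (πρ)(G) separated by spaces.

(πρ)(x) = ρ(π(x)). Computing each image: ρ(π(A)) = ρ(A) = A, ρ(π(B)) = ρ(B) = C, ρ(π(C)) = ρ(F) = G, ρ(π(D)) = ρ(C) = F, ρ(π(E)) = ρ(D) = E, ρ(π(F)) = ρ(E) = B, ρ(π(G)) = ρ(G) = D.
Hence πρ = [A C G F E B D].

A C G F E B D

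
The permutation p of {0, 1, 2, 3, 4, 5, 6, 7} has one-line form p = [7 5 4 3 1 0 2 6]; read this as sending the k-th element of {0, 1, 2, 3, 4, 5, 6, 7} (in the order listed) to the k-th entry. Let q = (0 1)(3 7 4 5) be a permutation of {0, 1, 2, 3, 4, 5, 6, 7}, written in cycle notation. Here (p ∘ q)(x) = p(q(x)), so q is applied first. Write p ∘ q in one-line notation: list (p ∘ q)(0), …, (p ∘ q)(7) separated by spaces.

For each element, apply q then p: 0 → 1 → 5; 1 → 0 → 7; 2 → 2 → 4; 3 → 7 → 6; 4 → 5 → 0; 5 → 3 → 3; 6 → 6 → 2; 7 → 4 → 1.
Collecting the images, p ∘ q = [5 7 4 6 0 3 2 1].

5 7 4 6 0 3 2 1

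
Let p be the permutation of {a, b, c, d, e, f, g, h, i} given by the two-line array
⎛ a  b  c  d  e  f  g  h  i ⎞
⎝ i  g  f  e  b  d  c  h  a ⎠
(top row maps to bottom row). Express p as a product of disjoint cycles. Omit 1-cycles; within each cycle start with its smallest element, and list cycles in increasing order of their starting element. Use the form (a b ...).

(a i)(b g c f d e)

Iterating p from a gives a → i → a; that is the 2-cycle (a i).
Continuing from each remaining unvisited element yields (a i)(b g c f d e).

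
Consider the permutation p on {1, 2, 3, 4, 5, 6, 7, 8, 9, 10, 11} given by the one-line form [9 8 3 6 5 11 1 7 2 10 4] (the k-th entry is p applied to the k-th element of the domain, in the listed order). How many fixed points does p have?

The fixed points (elements with p(x) = x) are {3, 5, 10}, so there are 3.

3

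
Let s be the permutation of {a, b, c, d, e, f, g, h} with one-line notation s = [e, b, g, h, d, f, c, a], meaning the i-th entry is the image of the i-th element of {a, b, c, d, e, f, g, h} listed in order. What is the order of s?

The disjoint-cycle form of s has cycle lengths 4, 2, 1, 1.
The order of s is the least common multiple of its cycle lengths: lcm(4, 2) = 4.

4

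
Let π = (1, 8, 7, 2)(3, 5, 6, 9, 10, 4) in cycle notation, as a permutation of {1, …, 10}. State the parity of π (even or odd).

The cycle lengths are 6, 4.
A cycle is odd iff its length is even; π has 2 even-length cycles, so sgn(π) = (−1)^2 and π is even.

even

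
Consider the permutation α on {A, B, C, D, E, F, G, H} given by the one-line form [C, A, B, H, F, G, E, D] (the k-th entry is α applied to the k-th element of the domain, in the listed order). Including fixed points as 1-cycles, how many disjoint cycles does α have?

The cycle decomposition is (A, C, B)(D, H)(E, F, G), which has 3 cycles (counting 1-cycles).

3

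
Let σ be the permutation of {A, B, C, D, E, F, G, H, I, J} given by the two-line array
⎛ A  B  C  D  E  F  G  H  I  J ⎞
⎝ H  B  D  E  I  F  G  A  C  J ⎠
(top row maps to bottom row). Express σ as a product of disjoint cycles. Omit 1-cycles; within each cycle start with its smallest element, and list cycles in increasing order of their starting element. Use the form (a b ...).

Iterating σ from A gives A → H → A; that is the 2-cycle (A H).
Continuing from each remaining unvisited element yields (A H)(C D E I).

(A H)(C D E I)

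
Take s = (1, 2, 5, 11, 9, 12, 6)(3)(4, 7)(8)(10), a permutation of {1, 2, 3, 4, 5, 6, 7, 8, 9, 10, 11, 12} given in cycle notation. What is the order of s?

The cycle type of s is (7, 2, 1, 1, 1).
The order of s is the least common multiple of its cycle lengths: lcm(7, 2) = 14.

14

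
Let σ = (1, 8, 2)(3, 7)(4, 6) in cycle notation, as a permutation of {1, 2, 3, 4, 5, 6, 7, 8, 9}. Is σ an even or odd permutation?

The cycle lengths are 3, 2, 2, 1, 1.
A cycle of length ℓ contributes ℓ−1 transpositions, so σ is a product of 2 + 1 + 1 = 4 transpositions — even.

even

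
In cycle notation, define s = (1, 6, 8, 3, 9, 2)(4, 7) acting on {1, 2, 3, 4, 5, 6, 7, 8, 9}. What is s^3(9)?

6

9 lies in the 6-cycle (1, 6, 8, 3, 9, 2).
Advancing 3 steps from 9: 9 → 2 → 1 → 6.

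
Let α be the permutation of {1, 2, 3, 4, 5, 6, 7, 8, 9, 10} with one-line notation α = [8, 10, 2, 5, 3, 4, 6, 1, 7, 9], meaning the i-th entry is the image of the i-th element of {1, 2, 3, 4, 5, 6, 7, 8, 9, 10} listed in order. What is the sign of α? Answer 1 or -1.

1

In disjoint-cycle form the cycle lengths are 8, 2.
A cycle of length ℓ contributes ℓ−1 transpositions, so α is a product of 7 + 1 = 8 transpositions — even.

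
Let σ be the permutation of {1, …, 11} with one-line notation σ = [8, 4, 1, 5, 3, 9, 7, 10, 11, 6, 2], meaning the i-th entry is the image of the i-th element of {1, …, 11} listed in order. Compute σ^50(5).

Tracing 5 → 3 → … returns to 5 after 10 steps, so 5 lies in a 10-cycle (1, 8, 10, 6, 9, 11, 2, 4, 5, 3).
Powers repeat with period 10 on this cycle, and 50 mod 10 = 0, so σ^50(5) = σ^0(5).
So σ^50(5) = 5.

5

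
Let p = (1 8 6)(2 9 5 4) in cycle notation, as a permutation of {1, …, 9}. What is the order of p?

The cycle type of p is (4, 3, 1, 1).
The order of p is the least common multiple of its cycle lengths: lcm(4, 3) = 12.

12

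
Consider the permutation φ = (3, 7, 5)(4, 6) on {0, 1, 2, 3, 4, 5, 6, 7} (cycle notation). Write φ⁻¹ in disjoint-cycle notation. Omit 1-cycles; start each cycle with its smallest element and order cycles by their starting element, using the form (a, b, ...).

(3, 5, 7)(4, 6)

Inverting a permutation written in cycle notation just reverses the order within every cycle.
Reversing each cycle of φ and rotating so the smallest element leads gives (3, 5, 7)(4, 6).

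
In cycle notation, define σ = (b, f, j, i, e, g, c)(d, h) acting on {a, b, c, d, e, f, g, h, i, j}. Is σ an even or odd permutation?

odd

The cycle lengths are 7, 2, 1.
A cycle of length ℓ contributes ℓ−1 transpositions, so σ is a product of 6 + 1 = 7 transpositions — odd.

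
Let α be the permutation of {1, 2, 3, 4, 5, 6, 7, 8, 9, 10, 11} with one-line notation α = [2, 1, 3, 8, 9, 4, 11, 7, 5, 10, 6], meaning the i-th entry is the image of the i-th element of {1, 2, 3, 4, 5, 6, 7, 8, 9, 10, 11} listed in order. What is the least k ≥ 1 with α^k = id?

10

Decomposing into disjoint cycles gives cycle lengths 5, 2, 2, 1, 1.
The order of α is the least common multiple of its cycle lengths: lcm(5, 2, 2) = 10.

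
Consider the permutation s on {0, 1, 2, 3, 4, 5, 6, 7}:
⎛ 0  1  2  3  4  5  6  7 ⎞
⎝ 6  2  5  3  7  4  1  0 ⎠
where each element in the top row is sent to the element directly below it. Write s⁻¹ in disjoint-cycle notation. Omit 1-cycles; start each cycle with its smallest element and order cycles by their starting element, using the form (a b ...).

(0 7 4 5 2 1 6)

First write s in disjoint cycles: (0 6 1 2 5 4 7).
Reversing each cycle (and rotating so the smallest element leads) gives s⁻¹ = (0 7 4 5 2 1 6).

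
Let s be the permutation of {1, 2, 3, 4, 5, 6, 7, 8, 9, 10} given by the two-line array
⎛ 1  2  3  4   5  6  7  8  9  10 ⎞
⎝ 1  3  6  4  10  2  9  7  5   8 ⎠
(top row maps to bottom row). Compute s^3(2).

Tracing 2 → 3 → … returns to 2 after 3 steps, so 2 lies in a 3-cycle (2, 3, 6).
Powers repeat with period 3 on this cycle, and 3 mod 3 = 0, so s^3(2) = s^0(2).
So s^3(2) = 2.

2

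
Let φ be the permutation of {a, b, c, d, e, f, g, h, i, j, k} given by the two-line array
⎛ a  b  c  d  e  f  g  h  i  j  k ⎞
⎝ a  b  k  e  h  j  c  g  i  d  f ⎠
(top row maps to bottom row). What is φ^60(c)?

d

Tracing c → k → … returns to c after 8 steps, so c lies in an 8-cycle (c, k, f, j, d, e, h, g).
Powers repeat with period 8 on this cycle, and 60 mod 8 = 4, so φ^60(c) = φ^4(c).
Advancing 4 steps from c: c → k → f → j → d.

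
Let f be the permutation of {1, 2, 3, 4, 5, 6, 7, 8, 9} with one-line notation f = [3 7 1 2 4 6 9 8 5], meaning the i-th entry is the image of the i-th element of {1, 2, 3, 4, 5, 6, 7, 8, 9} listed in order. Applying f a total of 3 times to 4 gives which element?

Tracing 4 → 2 → … returns to 4 after 5 steps, so 4 lies in a 5-cycle (2, 7, 9, 5, 4).
Stepping 3 places around the cycle: 4 → 2 → 7 → 9.

9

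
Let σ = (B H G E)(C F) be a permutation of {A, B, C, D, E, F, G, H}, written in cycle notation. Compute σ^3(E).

E lies in the 4-cycle (B H G E).
Stepping 3 places around the cycle: E → B → H → G.

G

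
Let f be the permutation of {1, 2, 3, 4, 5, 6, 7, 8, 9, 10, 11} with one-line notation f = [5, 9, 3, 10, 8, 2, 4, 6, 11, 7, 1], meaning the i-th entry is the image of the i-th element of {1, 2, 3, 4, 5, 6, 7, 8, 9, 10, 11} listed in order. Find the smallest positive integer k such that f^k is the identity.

21

Decomposing into disjoint cycles gives cycle lengths 7, 3, 1.
The order of f is the least common multiple of its cycle lengths: lcm(7, 3) = 21.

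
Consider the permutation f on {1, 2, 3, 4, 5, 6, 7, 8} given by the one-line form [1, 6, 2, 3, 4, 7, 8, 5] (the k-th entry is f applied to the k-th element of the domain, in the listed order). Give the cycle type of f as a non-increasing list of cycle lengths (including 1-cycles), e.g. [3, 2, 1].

[7, 1]

The disjoint cycles are (1)(2, 6, 7, 8, 5, 4, 3), with lengths 7, 1 in non-increasing order.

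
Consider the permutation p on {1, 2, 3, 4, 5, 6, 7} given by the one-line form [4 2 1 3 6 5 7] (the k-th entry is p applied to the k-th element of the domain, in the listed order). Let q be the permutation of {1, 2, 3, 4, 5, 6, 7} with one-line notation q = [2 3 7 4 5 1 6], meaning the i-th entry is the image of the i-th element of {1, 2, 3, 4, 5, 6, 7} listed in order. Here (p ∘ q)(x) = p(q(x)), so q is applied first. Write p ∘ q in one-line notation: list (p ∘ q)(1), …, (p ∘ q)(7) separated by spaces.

2 1 7 3 6 4 5

(p ∘ q)(x) = p(q(x)). Computing each image: p(q(1)) = p(2) = 2, p(q(2)) = p(3) = 1, p(q(3)) = p(7) = 7, p(q(4)) = p(4) = 3, p(q(5)) = p(5) = 6, p(q(6)) = p(1) = 4, p(q(7)) = p(6) = 5.
Hence p ∘ q = [2 1 7 3 6 4 5].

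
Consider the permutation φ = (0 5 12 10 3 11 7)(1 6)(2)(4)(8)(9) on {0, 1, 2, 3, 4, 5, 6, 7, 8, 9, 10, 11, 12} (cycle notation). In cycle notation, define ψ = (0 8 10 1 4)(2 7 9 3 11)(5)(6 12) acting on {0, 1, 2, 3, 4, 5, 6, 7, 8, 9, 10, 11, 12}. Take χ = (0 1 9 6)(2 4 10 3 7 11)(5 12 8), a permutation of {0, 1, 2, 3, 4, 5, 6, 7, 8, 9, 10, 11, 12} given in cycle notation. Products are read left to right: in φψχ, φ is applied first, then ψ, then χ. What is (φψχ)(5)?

Apply the permutations in order: φ(5) = 12, then ψ(12) = 6, then χ(6) = 0. So (φψχ)(5) = 0.

0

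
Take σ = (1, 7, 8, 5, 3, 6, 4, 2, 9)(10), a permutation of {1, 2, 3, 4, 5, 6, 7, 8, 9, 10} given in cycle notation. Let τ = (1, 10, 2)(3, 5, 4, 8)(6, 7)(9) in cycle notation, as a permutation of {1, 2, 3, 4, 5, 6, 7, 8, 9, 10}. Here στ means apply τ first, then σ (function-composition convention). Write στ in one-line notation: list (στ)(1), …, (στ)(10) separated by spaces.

(στ)(x) = σ(τ(x)). Computing each image: σ(τ(1)) = σ(10) = 10, σ(τ(2)) = σ(1) = 7, σ(τ(3)) = σ(5) = 3, σ(τ(4)) = σ(8) = 5, σ(τ(5)) = σ(4) = 2, σ(τ(6)) = σ(7) = 8, σ(τ(7)) = σ(6) = 4, σ(τ(8)) = σ(3) = 6, σ(τ(9)) = σ(9) = 1, σ(τ(10)) = σ(2) = 9.
Hence στ = [10 7 3 5 2 8 4 6 1 9].

10 7 3 5 2 8 4 6 1 9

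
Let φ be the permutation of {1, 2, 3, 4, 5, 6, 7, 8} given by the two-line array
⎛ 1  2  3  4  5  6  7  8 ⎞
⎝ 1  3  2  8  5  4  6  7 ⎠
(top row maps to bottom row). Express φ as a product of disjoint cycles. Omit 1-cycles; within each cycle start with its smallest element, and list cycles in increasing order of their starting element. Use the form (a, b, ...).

(2, 3)(4, 8, 7, 6)

Iterating φ from 2 gives 2 → 3 → 2; that is the 2-cycle (2, 3).
Continuing from each remaining unvisited element yields (2, 3)(4, 8, 7, 6).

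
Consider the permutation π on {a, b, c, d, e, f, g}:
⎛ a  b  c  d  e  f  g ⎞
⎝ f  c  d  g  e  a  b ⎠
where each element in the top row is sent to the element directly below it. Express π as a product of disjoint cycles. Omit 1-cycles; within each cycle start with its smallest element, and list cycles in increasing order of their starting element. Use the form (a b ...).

(a f)(b c d g)

Iterating π from a gives a → f → a; that is the 2-cycle (a f).
Repeating from the next unused element and collecting all non-trivial cycles gives (a f)(b c d g).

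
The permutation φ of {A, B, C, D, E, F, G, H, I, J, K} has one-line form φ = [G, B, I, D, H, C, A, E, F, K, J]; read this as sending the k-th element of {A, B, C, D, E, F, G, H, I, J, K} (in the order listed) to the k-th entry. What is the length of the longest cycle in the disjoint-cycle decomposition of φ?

Decomposing into disjoint cycles gives (A G)(C I F)(E H)(J K); the longest has length 3.

3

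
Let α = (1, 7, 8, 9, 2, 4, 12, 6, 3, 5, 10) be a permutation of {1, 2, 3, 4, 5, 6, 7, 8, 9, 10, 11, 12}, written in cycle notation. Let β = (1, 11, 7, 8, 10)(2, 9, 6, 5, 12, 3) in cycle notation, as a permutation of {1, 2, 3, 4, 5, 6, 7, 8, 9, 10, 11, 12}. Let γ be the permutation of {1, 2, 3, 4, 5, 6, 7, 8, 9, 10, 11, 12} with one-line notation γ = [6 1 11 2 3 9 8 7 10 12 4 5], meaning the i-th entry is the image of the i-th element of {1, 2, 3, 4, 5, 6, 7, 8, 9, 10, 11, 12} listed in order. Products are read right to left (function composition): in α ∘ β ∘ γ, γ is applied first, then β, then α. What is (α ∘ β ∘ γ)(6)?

Apply the permutations in order: γ(6) = 9, then β(9) = 6, then α(6) = 3. So (α ∘ β ∘ γ)(6) = 3.

3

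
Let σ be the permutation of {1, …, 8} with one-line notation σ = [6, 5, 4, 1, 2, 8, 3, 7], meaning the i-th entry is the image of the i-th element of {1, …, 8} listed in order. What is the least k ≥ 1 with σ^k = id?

6

Writing σ as disjoint cycles, the cycle lengths are 6, 2.
The order of σ is the least common multiple of its cycle lengths: lcm(6, 2) = 6.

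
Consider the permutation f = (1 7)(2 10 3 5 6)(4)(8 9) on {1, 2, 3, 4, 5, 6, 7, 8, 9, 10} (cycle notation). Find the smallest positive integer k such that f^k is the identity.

The disjoint cycles have lengths 5, 2, 2, 1.
Since disjoint cycles commute, ord(f) = lcm(5, 2, 2) = 10.

10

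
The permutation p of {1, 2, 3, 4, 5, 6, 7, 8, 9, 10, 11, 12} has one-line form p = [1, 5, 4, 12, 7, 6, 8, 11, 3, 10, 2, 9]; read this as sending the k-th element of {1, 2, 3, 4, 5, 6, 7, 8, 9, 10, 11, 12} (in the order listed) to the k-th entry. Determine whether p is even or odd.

odd

In disjoint-cycle form the cycle lengths are 5, 4, 1, 1, 1.
A cycle is odd iff its length is even; p has 1 even-length cycle, so sgn(p) = (−1)^1 and p is odd.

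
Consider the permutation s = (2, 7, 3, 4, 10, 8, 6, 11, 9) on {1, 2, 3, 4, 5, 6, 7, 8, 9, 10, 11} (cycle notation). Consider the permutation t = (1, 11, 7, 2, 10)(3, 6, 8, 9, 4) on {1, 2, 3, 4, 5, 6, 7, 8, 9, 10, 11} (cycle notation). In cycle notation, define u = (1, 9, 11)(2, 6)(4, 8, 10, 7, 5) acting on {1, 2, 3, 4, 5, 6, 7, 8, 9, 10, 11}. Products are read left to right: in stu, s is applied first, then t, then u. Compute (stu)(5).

Apply the permutations in order: s(5) = 5, then t(5) = 5, then u(5) = 4. So (stu)(5) = 4.

4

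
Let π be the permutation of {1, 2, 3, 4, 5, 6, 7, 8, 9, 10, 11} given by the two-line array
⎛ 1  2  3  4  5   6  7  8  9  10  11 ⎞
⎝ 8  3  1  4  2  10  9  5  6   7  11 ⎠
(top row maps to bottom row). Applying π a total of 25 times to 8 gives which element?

Tracing 8 → 5 → … returns to 8 after 5 steps, so 8 lies in a 5-cycle (1 8 5 2 3).
Since the cycle has length 5, π^25 acts on it the same as π^0 (25 mod 5 = 0).
So π^25(8) = 8.

8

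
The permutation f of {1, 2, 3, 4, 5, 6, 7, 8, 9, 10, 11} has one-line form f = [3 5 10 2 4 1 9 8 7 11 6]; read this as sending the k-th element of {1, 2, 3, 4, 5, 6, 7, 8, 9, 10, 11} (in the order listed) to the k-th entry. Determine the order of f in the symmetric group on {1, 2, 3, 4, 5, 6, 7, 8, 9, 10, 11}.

Writing f as disjoint cycles, the cycle lengths are 5, 3, 2, 1.
The order of f is the least common multiple of its cycle lengths: lcm(5, 3, 2) = 30.

30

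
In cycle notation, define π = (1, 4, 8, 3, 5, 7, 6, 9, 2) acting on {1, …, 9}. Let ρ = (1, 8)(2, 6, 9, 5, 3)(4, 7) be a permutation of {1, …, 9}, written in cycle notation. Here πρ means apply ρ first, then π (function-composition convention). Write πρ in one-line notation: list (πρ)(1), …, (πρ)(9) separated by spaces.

3 9 1 6 5 2 8 4 7

For each element, apply ρ then π: 1 → 8 → 3; 2 → 6 → 9; 3 → 2 → 1; 4 → 7 → 6; 5 → 3 → 5; 6 → 9 → 2; 7 → 4 → 8; 8 → 1 → 4; 9 → 5 → 7.
So πρ in one-line form is 3 9 1 6 5 2 8 4 7.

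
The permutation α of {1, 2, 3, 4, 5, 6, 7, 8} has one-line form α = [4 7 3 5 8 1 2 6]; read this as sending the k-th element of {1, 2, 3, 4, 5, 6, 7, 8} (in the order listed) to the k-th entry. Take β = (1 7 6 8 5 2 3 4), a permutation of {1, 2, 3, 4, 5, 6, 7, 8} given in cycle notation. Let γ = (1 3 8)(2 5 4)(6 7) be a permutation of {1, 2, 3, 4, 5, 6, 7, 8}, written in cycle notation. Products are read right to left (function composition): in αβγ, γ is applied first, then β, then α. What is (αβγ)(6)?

(αβγ)(6) = α(β(γ(6))). γ(6) = 7, then β(7) = 6, then α(6) = 1, so the result is 1.

1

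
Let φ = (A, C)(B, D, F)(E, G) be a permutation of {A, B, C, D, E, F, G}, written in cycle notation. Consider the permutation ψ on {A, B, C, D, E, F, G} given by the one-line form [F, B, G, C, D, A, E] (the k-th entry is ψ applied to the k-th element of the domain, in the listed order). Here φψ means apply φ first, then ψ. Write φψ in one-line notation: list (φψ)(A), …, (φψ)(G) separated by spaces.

For each element, apply φ then ψ: A → C → G; B → D → C; C → A → F; D → F → A; E → G → E; F → B → B; G → E → D.
So φψ in one-line form is G C F A E B D.

G C F A E B D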